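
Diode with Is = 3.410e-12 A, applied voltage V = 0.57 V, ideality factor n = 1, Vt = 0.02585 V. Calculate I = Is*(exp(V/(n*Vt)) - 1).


Step 1: V/(n*Vt) = 0.57/(1*0.02585) = 22.0503
Step 2: exp(22.0503) = 3.7698e+09
Step 3: I = 3.410e-12 * (3.7698e+09 - 1) = 1.29e-02 A

1.29e-02


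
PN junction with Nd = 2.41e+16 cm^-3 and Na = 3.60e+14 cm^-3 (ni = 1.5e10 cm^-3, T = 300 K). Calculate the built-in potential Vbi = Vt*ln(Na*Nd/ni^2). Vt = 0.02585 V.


Step 1: Compute Na*Nd/ni^2 = 3.60e+14 * 2.41e+16 / (1.5e10)^2 = 3.8560e+10
Step 2: ln(3.8560e+10) = 24.3755
Step 3: Vbi = 0.02585 * 24.3755 = 0.63 V

0.63


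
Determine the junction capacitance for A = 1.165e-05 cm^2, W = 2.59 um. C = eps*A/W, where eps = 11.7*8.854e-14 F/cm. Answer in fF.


Step 1: eps_Si = 11.7 * 8.854e-14 = 1.035918e-12 F/cm
Step 2: W in cm = 2.59 * 1e-4 = 2.59e-04 cm
Step 3: C = 1.035918e-12 * 1.165e-05 / 2.59e-04 = 4.659631e-14 F
Step 4: C = 46.6 fF

46.6


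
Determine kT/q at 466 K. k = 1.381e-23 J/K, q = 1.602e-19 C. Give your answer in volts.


Step 1: kT = 1.381e-23 * 466 = 6.43546e-21 J
Step 2: Vt = kT/q = 6.43546e-21 / 1.602e-19
Step 3: Vt = 0.04017 V

0.04017


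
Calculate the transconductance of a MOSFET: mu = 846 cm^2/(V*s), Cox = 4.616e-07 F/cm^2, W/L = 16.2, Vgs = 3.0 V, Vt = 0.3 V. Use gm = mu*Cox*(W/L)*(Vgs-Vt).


Step 1: Vov = Vgs - Vt = 3.0 - 0.3 = 2.7 V
Step 2: gm = mu * Cox * (W/L) * Vov
Step 3: gm = 846 * 4.616e-07 * 16.2 * 2.7 = 1.71e-02 S

1.71e-02


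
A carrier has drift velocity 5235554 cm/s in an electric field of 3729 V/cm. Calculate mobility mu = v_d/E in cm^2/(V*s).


Step 1: mu = v_d / E
Step 2: mu = 5235554 / 3729
Step 3: mu = 1404.01 cm^2/(V*s)

1404.01


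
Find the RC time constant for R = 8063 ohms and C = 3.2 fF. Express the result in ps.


Step 1: tau = R * C
Step 2: tau = 8063 * 3.2 fF = 8063 * 3.2e-15 F
Step 3: tau = 2.58016e-11 s = 25.8016 ps

25.8016


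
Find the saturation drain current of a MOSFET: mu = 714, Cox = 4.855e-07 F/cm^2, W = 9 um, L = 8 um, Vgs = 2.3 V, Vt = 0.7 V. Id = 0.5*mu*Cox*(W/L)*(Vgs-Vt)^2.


Step 1: Overdrive voltage Vov = Vgs - Vt = 2.3 - 0.7 = 1.6 V
Step 2: W/L = 9/8 = 1.125
Step 3: Id = 0.5 * 714 * 4.855e-07 * 1.125 * 1.6^2
Step 4: Id = 4.99e-04 A

4.99e-04


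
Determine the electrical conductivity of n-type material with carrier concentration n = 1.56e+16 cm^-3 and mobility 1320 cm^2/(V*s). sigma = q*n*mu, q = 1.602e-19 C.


Step 1: sigma = q * n * mu
Step 2: sigma = 1.602e-19 * 1.56e+16 * 1320
Step 3: sigma = 3.299e+00 S/cm

3.299e+00


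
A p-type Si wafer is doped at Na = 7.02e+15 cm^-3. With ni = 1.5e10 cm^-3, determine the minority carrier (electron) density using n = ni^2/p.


Step 1: Majority hole concentration p ≈ Na = 7.02e+15 cm^-3
Step 2: n = ni^2 / Na = (1.5e10)^2 / 7.02e+15
Step 3: n = 3.21e+04 cm^-3

3.21e+04


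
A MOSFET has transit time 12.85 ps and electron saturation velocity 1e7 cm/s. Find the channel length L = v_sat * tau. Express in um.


Step 1: tau in seconds = 12.85 ps * 1e-12 = 1.2850e-11 s
Step 2: L = v_sat * tau = 1e7 * 1.2850e-11 = 1.2850e-04 cm
Step 3: L in um = 1.2850e-04 * 1e4 = 1.285 um

1.285


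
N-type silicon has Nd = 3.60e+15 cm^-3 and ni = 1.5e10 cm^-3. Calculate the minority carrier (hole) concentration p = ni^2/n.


Step 1: Since Nd >> ni, n ≈ Nd = 3.60e+15 cm^-3
Step 2: p = ni^2 / n = (1.5e10)^2 / 3.60e+15
Step 3: p = 2.25e20 / 3.60e+15 = 6.25e+04 cm^-3

6.25e+04


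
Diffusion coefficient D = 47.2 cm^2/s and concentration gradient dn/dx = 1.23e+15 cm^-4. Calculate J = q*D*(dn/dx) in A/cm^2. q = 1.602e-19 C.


Step 1: J = q * D * (dn/dx)
Step 2: J = 1.602e-19 * 47.2 * 1.23e+15
Step 3: J = 9.30e-03 A/cm^2

9.30e-03


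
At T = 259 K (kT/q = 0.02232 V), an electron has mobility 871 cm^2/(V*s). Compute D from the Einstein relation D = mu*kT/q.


Step 1: D = mu * (kT/q)
Step 2: D = 871 * 0.02232
Step 3: D = 19.44 cm^2/s

19.44


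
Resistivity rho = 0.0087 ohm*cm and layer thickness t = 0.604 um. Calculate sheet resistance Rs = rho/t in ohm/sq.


Step 1: Convert thickness to cm: t = 0.604 um = 6.0400e-05 cm
Step 2: Rs = rho / t = 0.0087 / 6.0400e-05
Step 3: Rs = 144.0 ohm/sq

144.0


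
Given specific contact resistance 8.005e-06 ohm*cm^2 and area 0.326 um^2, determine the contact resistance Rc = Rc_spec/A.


Step 1: Convert area to cm^2: 0.326 um^2 = 3.2600e-09 cm^2
Step 2: Rc = Rc_spec / A = 8.005e-06 / 3.2600e-09
Step 3: Rc = 2.46e+03 ohms

2.46e+03


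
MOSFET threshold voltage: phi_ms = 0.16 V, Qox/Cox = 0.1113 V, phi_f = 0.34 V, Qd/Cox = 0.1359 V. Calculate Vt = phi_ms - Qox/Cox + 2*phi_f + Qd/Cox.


Step 1: Vt = phi_ms - Qox/Cox + 2*phi_f + Qd/Cox
Step 2: Vt = 0.16 - 0.1113 + 2*0.34 + 0.1359
Step 3: Vt = 0.16 - 0.1113 + 0.68 + 0.1359
Step 4: Vt = 0.8646 V

0.8646


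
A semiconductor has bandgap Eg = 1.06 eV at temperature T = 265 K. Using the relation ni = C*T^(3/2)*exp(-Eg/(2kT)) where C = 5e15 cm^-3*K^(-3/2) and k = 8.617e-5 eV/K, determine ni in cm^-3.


Step 1: Compute kT = 8.617e-5 * 265 = 0.02283505 eV
Step 2: Exponent = -Eg/(2kT) = -1.06/(2*0.02283505) = -23.20993
Step 3: T^(3/2) = 265^1.5 = 4313.89
Step 4: ni = 5e15 * 4313.89 * exp(-23.20993) = 1.79e+09 cm^-3

1.79e+09


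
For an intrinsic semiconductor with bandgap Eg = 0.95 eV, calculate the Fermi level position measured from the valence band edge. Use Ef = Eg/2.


Step 1: For an intrinsic semiconductor, the Fermi level sits at midgap.
Step 2: Ef = Eg / 2 = 0.95 / 2 = 0.475 eV

0.475


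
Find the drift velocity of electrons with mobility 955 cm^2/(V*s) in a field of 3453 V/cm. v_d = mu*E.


Step 1: v_d = mu * E
Step 2: v_d = 955 * 3453 = 3297615
Step 3: v_d = 3.30e+06 cm/s

3.30e+06


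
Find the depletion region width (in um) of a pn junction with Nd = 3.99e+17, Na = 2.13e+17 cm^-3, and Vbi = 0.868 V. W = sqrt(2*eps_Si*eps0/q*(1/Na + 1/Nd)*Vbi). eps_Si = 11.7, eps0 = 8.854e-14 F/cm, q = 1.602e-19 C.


Step 1: 1/Na + 1/Nd = 1/2.13e+17 + 1/3.99e+17 = 7.20110e-18
Step 2: 2*eps*eps0/q = 2*11.7*8.854e-14/1.602e-19 = 1.293281e+07
Step 3: W^2 = 1.293281e+07 * 7.20110e-18 * 0.868 = 8.08372e-11
Step 4: W = sqrt(8.08372e-11) = 8.991e-06 cm = 0.08991 um

0.08991


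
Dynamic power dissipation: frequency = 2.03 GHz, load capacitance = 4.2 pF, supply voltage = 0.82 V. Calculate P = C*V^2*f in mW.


Step 1: V^2 = 0.82^2 = 0.6724 V^2
Step 2: P = C*V^2*f = 4.2e-12 F * 0.6724 * 2.03e9 Hz
Step 3: P = 5.7328824e-03 W
Step 4: P = 5.733 mW

5.733


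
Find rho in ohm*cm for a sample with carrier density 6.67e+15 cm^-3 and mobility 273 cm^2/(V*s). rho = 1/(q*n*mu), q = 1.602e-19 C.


Step 1: sigma = q * n * mu = 1.602e-19 * 6.67e+15 * 273 = 2.91710e-01 S/cm
Step 2: rho = 1 / sigma = 1 / 2.91710e-01 = 3.428 ohm*cm

3.428


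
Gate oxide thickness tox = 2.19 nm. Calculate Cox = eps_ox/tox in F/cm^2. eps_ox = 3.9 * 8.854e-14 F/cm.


Step 1: eps_ox = 3.9 * 8.854e-14 = 3.45306e-13 F/cm
Step 2: tox in cm = 2.19 nm * 1e-7 = 2.1900e-07 cm
Step 3: Cox = 3.45306e-13 / 2.1900e-07 = 1.58e-06 F/cm^2

1.58e-06


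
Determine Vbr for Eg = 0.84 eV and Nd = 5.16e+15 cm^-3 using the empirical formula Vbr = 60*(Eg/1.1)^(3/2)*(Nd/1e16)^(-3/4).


Step 1: Eg/1.1 = 0.84/1.1 = 0.763636
Step 2: (Eg/1.1)^1.5 = 0.763636^1.5 = 0.667313
Step 3: (Nd/1e16)^(-0.75) = (0.516)^(-0.75) = 1.642528
Step 4: Vbr = 60 * 0.667313 * 1.642528 = 65.8 V

65.8


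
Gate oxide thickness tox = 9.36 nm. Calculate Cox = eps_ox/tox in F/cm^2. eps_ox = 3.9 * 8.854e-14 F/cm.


Step 1: eps_ox = 3.9 * 8.854e-14 = 3.45306e-13 F/cm
Step 2: tox in cm = 9.36 nm * 1e-7 = 9.3600e-07 cm
Step 3: Cox = 3.45306e-13 / 9.3600e-07 = 3.69e-07 F/cm^2

3.69e-07


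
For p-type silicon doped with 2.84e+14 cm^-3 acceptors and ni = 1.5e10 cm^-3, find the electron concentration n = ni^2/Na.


Step 1: Majority hole concentration p ≈ Na = 2.84e+14 cm^-3
Step 2: n = ni^2 / Na = (1.5e10)^2 / 2.84e+14
Step 3: n = 7.92e+05 cm^-3

7.92e+05


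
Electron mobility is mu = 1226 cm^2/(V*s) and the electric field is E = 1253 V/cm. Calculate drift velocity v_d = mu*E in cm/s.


Step 1: v_d = mu * E
Step 2: v_d = 1226 * 1253 = 1536178
Step 3: v_d = 1.54e+06 cm/s

1.54e+06


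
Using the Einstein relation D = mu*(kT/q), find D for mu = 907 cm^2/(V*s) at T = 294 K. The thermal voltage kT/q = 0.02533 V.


Step 1: D = mu * (kT/q)
Step 2: D = 907 * 0.02533
Step 3: D = 22.97 cm^2/s

22.97


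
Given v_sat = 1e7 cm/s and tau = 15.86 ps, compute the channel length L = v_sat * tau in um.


Step 1: tau in seconds = 15.86 ps * 1e-12 = 1.5860e-11 s
Step 2: L = v_sat * tau = 1e7 * 1.5860e-11 = 1.5860e-04 cm
Step 3: L in um = 1.5860e-04 * 1e4 = 1.586 um

1.586


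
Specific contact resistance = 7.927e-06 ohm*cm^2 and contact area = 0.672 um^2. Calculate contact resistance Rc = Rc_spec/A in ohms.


Step 1: Convert area to cm^2: 0.672 um^2 = 6.7200e-09 cm^2
Step 2: Rc = Rc_spec / A = 7.927e-06 / 6.7200e-09
Step 3: Rc = 1.18e+03 ohms

1.18e+03


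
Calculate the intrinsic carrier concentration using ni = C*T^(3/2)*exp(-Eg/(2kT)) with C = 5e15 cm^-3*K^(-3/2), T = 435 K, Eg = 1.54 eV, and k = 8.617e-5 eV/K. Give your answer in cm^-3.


Step 1: Compute kT = 8.617e-5 * 435 = 0.03748395 eV
Step 2: Exponent = -Eg/(2kT) = -1.54/(2*0.03748395) = -20.54213
Step 3: T^(3/2) = 435^1.5 = 9072.64
Step 4: ni = 5e15 * 9072.64 * exp(-20.54213) = 5.44e+10 cm^-3

5.44e+10


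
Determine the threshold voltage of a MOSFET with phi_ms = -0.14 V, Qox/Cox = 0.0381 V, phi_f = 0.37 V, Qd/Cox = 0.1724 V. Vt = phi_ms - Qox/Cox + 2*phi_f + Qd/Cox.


Step 1: Vt = phi_ms - Qox/Cox + 2*phi_f + Qd/Cox
Step 2: Vt = -0.14 - 0.0381 + 2*0.37 + 0.1724
Step 3: Vt = -0.14 - 0.0381 + 0.74 + 0.1724
Step 4: Vt = 0.7343 V

0.7343


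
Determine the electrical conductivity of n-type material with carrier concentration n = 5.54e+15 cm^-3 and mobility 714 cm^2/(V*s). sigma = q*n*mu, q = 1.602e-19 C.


Step 1: sigma = q * n * mu
Step 2: sigma = 1.602e-19 * 5.54e+15 * 714
Step 3: sigma = 6.337e-01 S/cm

6.337e-01


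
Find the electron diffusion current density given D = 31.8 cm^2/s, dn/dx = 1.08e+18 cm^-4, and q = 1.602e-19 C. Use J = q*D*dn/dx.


Step 1: J = q * D * (dn/dx)
Step 2: J = 1.602e-19 * 31.8 * 1.08e+18
Step 3: J = 5.50e+00 A/cm^2

5.50e+00


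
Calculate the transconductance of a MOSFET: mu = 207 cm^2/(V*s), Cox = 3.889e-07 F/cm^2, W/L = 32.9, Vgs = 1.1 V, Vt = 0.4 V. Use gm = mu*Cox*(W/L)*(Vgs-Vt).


Step 1: Vov = Vgs - Vt = 1.1 - 0.4 = 0.7 V
Step 2: gm = mu * Cox * (W/L) * Vov
Step 3: gm = 207 * 3.889e-07 * 32.9 * 0.7 = 1.85e-03 S

1.85e-03


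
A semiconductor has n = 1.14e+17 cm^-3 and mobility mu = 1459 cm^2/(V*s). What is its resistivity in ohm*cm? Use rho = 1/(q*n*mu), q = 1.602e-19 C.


Step 1: sigma = q * n * mu = 1.602e-19 * 1.14e+17 * 1459 = 2.66454e+01 S/cm
Step 2: rho = 1 / sigma = 1 / 2.66454e+01 = 0.03753 ohm*cm

0.03753


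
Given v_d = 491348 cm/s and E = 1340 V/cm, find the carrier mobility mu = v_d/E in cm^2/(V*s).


Step 1: mu = v_d / E
Step 2: mu = 491348 / 1340
Step 3: mu = 366.68 cm^2/(V*s)

366.68


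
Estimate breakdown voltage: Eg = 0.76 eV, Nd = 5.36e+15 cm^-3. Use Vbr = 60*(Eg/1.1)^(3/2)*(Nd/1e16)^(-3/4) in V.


Step 1: Eg/1.1 = 0.76/1.1 = 0.690909
Step 2: (Eg/1.1)^1.5 = 0.690909^1.5 = 0.574290
Step 3: (Nd/1e16)^(-0.75) = (0.536)^(-0.75) = 1.596344
Step 4: Vbr = 60 * 0.574290 * 1.596344 = 55.0 V

55.0


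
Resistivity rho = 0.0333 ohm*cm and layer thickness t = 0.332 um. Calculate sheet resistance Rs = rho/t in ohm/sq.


Step 1: Convert thickness to cm: t = 0.332 um = 3.3200e-05 cm
Step 2: Rs = rho / t = 0.0333 / 3.3200e-05
Step 3: Rs = 1003.0 ohm/sq

1003.0


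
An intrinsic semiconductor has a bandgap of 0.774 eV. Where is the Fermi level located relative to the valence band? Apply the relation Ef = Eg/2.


Step 1: For an intrinsic semiconductor, the Fermi level sits at midgap.
Step 2: Ef = Eg / 2 = 0.774 / 2 = 0.387 eV

0.387


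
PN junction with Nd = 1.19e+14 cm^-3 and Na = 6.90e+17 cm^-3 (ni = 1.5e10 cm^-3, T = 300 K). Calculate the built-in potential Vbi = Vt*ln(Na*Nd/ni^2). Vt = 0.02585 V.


Step 1: Compute Na*Nd/ni^2 = 6.90e+17 * 1.19e+14 / (1.5e10)^2 = 3.6493e+11
Step 2: ln(3.6493e+11) = 26.6230
Step 3: Vbi = 0.02585 * 26.6230 = 0.688 V

0.688


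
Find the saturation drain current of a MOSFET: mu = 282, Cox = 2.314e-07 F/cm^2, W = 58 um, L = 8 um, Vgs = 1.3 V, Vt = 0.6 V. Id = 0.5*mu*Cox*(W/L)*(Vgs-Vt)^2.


Step 1: Overdrive voltage Vov = Vgs - Vt = 1.3 - 0.6 = 0.7 V
Step 2: W/L = 58/8 = 7.25
Step 3: Id = 0.5 * 282 * 2.314e-07 * 7.25 * 0.7^2
Step 4: Id = 1.16e-04 A

1.16e-04


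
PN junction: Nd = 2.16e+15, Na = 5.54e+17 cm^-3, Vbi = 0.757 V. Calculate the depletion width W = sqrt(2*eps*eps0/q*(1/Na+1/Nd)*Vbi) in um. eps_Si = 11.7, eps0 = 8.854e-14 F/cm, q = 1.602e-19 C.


Step 1: 1/Na + 1/Nd = 1/5.54e+17 + 1/2.16e+15 = 4.64768e-16
Step 2: 2*eps*eps0/q = 2*11.7*8.854e-14/1.602e-19 = 1.293281e+07
Step 3: W^2 = 1.293281e+07 * 4.64768e-16 * 0.757 = 4.55014e-09
Step 4: W = sqrt(4.55014e-09) = 6.745e-05 cm = 0.6745 um

0.6745


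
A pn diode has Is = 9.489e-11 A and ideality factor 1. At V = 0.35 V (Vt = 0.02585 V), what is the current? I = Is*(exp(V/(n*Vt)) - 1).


Step 1: V/(n*Vt) = 0.35/(1*0.02585) = 13.5397
Step 2: exp(13.5397) = 7.5896e+05
Step 3: I = 9.489e-11 * (7.5896e+05 - 1) = 7.20e-05 A

7.20e-05


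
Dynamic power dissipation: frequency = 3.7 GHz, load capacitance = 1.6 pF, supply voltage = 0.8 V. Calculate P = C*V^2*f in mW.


Step 1: V^2 = 0.8^2 = 0.64 V^2
Step 2: P = C*V^2*f = 1.6e-12 F * 0.64 * 3.7e9 Hz
Step 3: P = 3.7888e-03 W
Step 4: P = 3.789 mW

3.789


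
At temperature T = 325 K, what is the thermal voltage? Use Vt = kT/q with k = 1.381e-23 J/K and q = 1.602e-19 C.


Step 1: kT = 1.381e-23 * 325 = 4.48825e-21 J
Step 2: Vt = kT/q = 4.48825e-21 / 1.602e-19
Step 3: Vt = 0.02802 V

0.02802


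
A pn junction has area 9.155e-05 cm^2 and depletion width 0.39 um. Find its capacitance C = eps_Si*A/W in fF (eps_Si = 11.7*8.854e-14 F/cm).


Step 1: eps_Si = 11.7 * 8.854e-14 = 1.035918e-12 F/cm
Step 2: W in cm = 0.39 * 1e-4 = 3.90e-05 cm
Step 3: C = 1.035918e-12 * 9.155e-05 / 3.90e-05 = 2.431751e-12 F
Step 4: C = 2431.75 fF

2431.75


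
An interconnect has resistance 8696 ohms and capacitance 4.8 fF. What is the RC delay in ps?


Step 1: tau = R * C
Step 2: tau = 8696 * 4.8 fF = 8696 * 4.8e-15 F
Step 3: tau = 4.17408e-11 s = 41.7408 ps

41.7408


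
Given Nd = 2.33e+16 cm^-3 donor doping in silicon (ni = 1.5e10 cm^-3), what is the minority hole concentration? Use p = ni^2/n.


Step 1: Since Nd >> ni, n ≈ Nd = 2.33e+16 cm^-3
Step 2: p = ni^2 / n = (1.5e10)^2 / 2.33e+16
Step 3: p = 2.25e20 / 2.33e+16 = 9.66e+03 cm^-3

9.66e+03


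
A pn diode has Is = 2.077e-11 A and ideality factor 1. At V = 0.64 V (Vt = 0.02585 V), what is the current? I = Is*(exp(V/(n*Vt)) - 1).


Step 1: V/(n*Vt) = 0.64/(1*0.02585) = 24.7582
Step 2: exp(24.7582) = 5.6539e+10
Step 3: I = 2.077e-11 * (5.6539e+10 - 1) = 1.17e+00 A

1.17e+00


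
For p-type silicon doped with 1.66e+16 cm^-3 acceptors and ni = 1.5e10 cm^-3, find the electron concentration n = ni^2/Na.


Step 1: Majority hole concentration p ≈ Na = 1.66e+16 cm^-3
Step 2: n = ni^2 / Na = (1.5e10)^2 / 1.66e+16
Step 3: n = 1.36e+04 cm^-3

1.36e+04


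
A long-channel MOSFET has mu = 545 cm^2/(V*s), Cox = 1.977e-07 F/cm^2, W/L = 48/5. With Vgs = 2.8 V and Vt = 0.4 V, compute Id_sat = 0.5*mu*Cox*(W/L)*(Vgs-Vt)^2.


Step 1: Overdrive voltage Vov = Vgs - Vt = 2.8 - 0.4 = 2.4 V
Step 2: W/L = 48/5 = 9.6
Step 3: Id = 0.5 * 545 * 1.977e-07 * 9.6 * 2.4^2
Step 4: Id = 2.98e-03 A

2.98e-03


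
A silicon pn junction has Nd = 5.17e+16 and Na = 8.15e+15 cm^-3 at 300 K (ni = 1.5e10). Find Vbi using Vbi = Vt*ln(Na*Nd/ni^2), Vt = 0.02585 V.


Step 1: Compute Na*Nd/ni^2 = 8.15e+15 * 5.17e+16 / (1.5e10)^2 = 1.8727e+12
Step 2: ln(1.8727e+12) = 28.2584
Step 3: Vbi = 0.02585 * 28.2584 = 0.73 V

0.73


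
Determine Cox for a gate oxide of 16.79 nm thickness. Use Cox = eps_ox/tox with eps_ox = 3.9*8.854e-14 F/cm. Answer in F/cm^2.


Step 1: eps_ox = 3.9 * 8.854e-14 = 3.45306e-13 F/cm
Step 2: tox in cm = 16.79 nm * 1e-7 = 1.6790e-06 cm
Step 3: Cox = 3.45306e-13 / 1.6790e-06 = 2.06e-07 F/cm^2

2.06e-07


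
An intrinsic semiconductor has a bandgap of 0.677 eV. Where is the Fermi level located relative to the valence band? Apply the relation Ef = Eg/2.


Step 1: For an intrinsic semiconductor, the Fermi level sits at midgap.
Step 2: Ef = Eg / 2 = 0.677 / 2 = 0.3385 eV

0.3385


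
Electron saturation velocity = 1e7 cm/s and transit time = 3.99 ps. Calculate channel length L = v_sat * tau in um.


Step 1: tau in seconds = 3.99 ps * 1e-12 = 3.9900e-12 s
Step 2: L = v_sat * tau = 1e7 * 3.9900e-12 = 3.9900e-05 cm
Step 3: L in um = 3.9900e-05 * 1e4 = 0.399 um

0.399


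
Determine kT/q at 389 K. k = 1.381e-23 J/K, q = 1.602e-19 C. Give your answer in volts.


Step 1: kT = 1.381e-23 * 389 = 5.37209e-21 J
Step 2: Vt = kT/q = 5.37209e-21 / 1.602e-19
Step 3: Vt = 0.03353 V

0.03353


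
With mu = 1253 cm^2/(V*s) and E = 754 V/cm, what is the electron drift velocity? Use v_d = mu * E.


Step 1: v_d = mu * E
Step 2: v_d = 1253 * 754 = 944762
Step 3: v_d = 9.45e+05 cm/s

9.45e+05


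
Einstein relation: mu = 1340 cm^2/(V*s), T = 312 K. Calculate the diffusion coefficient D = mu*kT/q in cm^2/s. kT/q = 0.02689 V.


Step 1: D = mu * (kT/q)
Step 2: D = 1340 * 0.02689
Step 3: D = 36.03 cm^2/s

36.03


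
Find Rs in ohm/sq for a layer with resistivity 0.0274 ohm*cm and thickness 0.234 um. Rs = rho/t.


Step 1: Convert thickness to cm: t = 0.234 um = 2.3400e-05 cm
Step 2: Rs = rho / t = 0.0274 / 2.3400e-05
Step 3: Rs = 1170.9 ohm/sq

1170.9


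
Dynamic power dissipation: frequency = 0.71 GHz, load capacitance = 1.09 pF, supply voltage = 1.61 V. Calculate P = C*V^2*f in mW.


Step 1: V^2 = 1.61^2 = 2.5921 V^2
Step 2: P = C*V^2*f = 1.09e-12 F * 2.5921 * 0.71e9 Hz
Step 3: P = 2.00602619e-03 W
Step 4: P = 2.006 mW

2.006


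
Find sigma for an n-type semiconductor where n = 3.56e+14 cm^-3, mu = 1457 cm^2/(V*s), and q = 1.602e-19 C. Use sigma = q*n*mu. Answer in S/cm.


Step 1: sigma = q * n * mu
Step 2: sigma = 1.602e-19 * 3.56e+14 * 1457
Step 3: sigma = 8.309e-02 S/cm

8.309e-02


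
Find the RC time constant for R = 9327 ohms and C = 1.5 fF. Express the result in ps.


Step 1: tau = R * C
Step 2: tau = 9327 * 1.5 fF = 9327 * 1.5e-15 F
Step 3: tau = 1.39905e-11 s = 13.9905 ps

13.9905


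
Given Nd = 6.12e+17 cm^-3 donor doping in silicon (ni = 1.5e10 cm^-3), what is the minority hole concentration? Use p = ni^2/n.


Step 1: Since Nd >> ni, n ≈ Nd = 6.12e+17 cm^-3
Step 2: p = ni^2 / n = (1.5e10)^2 / 6.12e+17
Step 3: p = 2.25e20 / 6.12e+17 = 3.68e+02 cm^-3

3.68e+02


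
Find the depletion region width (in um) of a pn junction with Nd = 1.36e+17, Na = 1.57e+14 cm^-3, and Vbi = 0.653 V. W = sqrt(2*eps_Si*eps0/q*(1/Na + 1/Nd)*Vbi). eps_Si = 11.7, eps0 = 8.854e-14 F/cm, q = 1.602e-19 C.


Step 1: 1/Na + 1/Nd = 1/1.57e+14 + 1/1.36e+17 = 6.37678e-15
Step 2: 2*eps*eps0/q = 2*11.7*8.854e-14/1.602e-19 = 1.293281e+07
Step 3: W^2 = 1.293281e+07 * 6.37678e-15 * 0.653 = 5.38527e-08
Step 4: W = sqrt(5.38527e-08) = 2.321e-04 cm = 2.321 um

2.321


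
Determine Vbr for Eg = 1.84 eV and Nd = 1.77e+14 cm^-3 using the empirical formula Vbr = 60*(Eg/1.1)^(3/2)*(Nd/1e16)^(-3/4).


Step 1: Eg/1.1 = 1.84/1.1 = 1.672727
Step 2: (Eg/1.1)^1.5 = 1.672727^1.5 = 2.163404
Step 3: (Nd/1e16)^(-0.75) = (0.0177)^(-0.75) = 20.607250
Step 4: Vbr = 60 * 2.163404 * 20.607250 = 2674.9 V

2674.9


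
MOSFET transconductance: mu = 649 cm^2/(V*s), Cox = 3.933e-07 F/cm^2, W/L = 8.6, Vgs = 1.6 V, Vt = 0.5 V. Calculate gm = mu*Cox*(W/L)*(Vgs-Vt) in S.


Step 1: Vov = Vgs - Vt = 1.6 - 0.5 = 1.1 V
Step 2: gm = mu * Cox * (W/L) * Vov
Step 3: gm = 649 * 3.933e-07 * 8.6 * 1.1 = 2.41e-03 S

2.41e-03


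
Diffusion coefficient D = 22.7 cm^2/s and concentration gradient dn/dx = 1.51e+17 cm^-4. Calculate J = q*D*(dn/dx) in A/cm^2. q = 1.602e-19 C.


Step 1: J = q * D * (dn/dx)
Step 2: J = 1.602e-19 * 22.7 * 1.51e+17
Step 3: J = 5.49e-01 A/cm^2

5.49e-01


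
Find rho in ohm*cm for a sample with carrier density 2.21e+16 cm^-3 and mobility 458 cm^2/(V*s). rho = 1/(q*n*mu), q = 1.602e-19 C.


Step 1: sigma = q * n * mu = 1.602e-19 * 2.21e+16 * 458 = 1.62151e+00 S/cm
Step 2: rho = 1 / sigma = 1 / 1.62151e+00 = 0.6167 ohm*cm

0.6167


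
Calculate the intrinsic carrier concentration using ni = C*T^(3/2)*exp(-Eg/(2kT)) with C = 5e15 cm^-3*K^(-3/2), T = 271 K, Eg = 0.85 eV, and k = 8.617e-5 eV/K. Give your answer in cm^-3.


Step 1: Compute kT = 8.617e-5 * 271 = 0.02335207 eV
Step 2: Exponent = -Eg/(2kT) = -0.85/(2*0.02335207) = -18.19967
Step 3: T^(3/2) = 271^1.5 = 4461.22
Step 4: ni = 5e15 * 4461.22 * exp(-18.19967) = 2.78e+11 cm^-3

2.78e+11


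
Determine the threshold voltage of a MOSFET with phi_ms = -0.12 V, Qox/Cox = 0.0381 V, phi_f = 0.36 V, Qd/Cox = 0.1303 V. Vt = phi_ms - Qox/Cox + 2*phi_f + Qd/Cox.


Step 1: Vt = phi_ms - Qox/Cox + 2*phi_f + Qd/Cox
Step 2: Vt = -0.12 - 0.0381 + 2*0.36 + 0.1303
Step 3: Vt = -0.12 - 0.0381 + 0.72 + 0.1303
Step 4: Vt = 0.6922 V

0.6922


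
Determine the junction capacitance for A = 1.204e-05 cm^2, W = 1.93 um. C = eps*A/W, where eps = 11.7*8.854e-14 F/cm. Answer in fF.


Step 1: eps_Si = 11.7 * 8.854e-14 = 1.035918e-12 F/cm
Step 2: W in cm = 1.93 * 1e-4 = 1.93e-04 cm
Step 3: C = 1.035918e-12 * 1.204e-05 / 1.93e-04 = 6.462411e-14 F
Step 4: C = 64.62 fF

64.62


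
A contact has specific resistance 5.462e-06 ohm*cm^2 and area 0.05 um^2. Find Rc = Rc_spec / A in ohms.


Step 1: Convert area to cm^2: 0.05 um^2 = 5.0000e-10 cm^2
Step 2: Rc = Rc_spec / A = 5.462e-06 / 5.0000e-10
Step 3: Rc = 1.09e+04 ohms

1.09e+04


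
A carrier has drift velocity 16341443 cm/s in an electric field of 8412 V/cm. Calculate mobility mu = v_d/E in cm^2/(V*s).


Step 1: mu = v_d / E
Step 2: mu = 16341443 / 8412
Step 3: mu = 1942.63 cm^2/(V*s)

1942.63


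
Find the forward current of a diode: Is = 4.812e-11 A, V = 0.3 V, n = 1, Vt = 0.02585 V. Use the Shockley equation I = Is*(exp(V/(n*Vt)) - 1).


Step 1: V/(n*Vt) = 0.3/(1*0.02585) = 11.6054
Step 2: exp(11.6054) = 1.0969e+05
Step 3: I = 4.812e-11 * (1.0969e+05 - 1) = 5.28e-06 A

5.28e-06


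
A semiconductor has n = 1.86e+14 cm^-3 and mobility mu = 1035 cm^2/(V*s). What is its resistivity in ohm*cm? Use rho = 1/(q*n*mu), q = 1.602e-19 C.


Step 1: sigma = q * n * mu = 1.602e-19 * 1.86e+14 * 1035 = 3.08401e-02 S/cm
Step 2: rho = 1 / sigma = 1 / 3.08401e-02 = 32.43 ohm*cm

32.43


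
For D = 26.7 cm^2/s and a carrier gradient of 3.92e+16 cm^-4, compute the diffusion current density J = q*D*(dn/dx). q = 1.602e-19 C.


Step 1: J = q * D * (dn/dx)
Step 2: J = 1.602e-19 * 26.7 * 3.92e+16
Step 3: J = 1.68e-01 A/cm^2

1.68e-01


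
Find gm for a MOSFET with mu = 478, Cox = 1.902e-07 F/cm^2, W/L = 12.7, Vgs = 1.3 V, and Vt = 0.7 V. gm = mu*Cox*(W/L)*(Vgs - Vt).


Step 1: Vov = Vgs - Vt = 1.3 - 0.7 = 0.6 V
Step 2: gm = mu * Cox * (W/L) * Vov
Step 3: gm = 478 * 1.902e-07 * 12.7 * 0.6 = 6.93e-04 S

6.93e-04


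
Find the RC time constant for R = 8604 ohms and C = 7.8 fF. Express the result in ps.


Step 1: tau = R * C
Step 2: tau = 8604 * 7.8 fF = 8604 * 7.8e-15 F
Step 3: tau = 6.71112e-11 s = 67.1112 ps

67.1112


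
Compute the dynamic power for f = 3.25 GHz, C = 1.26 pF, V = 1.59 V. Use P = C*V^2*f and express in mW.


Step 1: V^2 = 1.59^2 = 2.5281 V^2
Step 2: P = C*V^2*f = 1.26e-12 F * 2.5281 * 3.25e9 Hz
Step 3: P = 1.03525695e-02 W
Step 4: P = 10.353 mW

10.353


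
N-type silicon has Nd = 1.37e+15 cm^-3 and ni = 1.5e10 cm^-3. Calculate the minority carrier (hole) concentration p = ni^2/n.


Step 1: Since Nd >> ni, n ≈ Nd = 1.37e+15 cm^-3
Step 2: p = ni^2 / n = (1.5e10)^2 / 1.37e+15
Step 3: p = 2.25e20 / 1.37e+15 = 1.64e+05 cm^-3

1.64e+05


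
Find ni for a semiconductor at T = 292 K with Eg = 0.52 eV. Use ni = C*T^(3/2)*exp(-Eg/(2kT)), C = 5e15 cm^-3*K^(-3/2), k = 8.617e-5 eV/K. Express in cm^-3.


Step 1: Compute kT = 8.617e-5 * 292 = 0.02516164 eV
Step 2: Exponent = -Eg/(2kT) = -0.52/(2*0.02516164) = -10.33319
Step 3: T^(3/2) = 292^1.5 = 4989.70
Step 4: ni = 5e15 * 4989.70 * exp(-10.33319) = 8.12e+14 cm^-3

8.12e+14


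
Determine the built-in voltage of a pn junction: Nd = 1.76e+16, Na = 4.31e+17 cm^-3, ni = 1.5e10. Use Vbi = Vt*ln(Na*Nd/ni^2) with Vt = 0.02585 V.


Step 1: Compute Na*Nd/ni^2 = 4.31e+17 * 1.76e+16 / (1.5e10)^2 = 3.3714e+13
Step 2: ln(3.3714e+13) = 31.1489
Step 3: Vbi = 0.02585 * 31.1489 = 0.805 V

0.805


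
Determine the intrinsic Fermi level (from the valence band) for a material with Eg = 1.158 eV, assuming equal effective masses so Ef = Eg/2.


Step 1: For an intrinsic semiconductor, the Fermi level sits at midgap.
Step 2: Ef = Eg / 2 = 1.158 / 2 = 0.579 eV

0.579


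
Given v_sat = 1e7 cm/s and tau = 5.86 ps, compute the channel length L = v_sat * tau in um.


Step 1: tau in seconds = 5.86 ps * 1e-12 = 5.8600e-12 s
Step 2: L = v_sat * tau = 1e7 * 5.8600e-12 = 5.8600e-05 cm
Step 3: L in um = 5.8600e-05 * 1e4 = 0.586 um

0.586


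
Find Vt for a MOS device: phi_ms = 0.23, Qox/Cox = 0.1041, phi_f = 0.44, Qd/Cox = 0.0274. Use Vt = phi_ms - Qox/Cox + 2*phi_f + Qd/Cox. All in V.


Step 1: Vt = phi_ms - Qox/Cox + 2*phi_f + Qd/Cox
Step 2: Vt = 0.23 - 0.1041 + 2*0.44 + 0.0274
Step 3: Vt = 0.23 - 0.1041 + 0.88 + 0.0274
Step 4: Vt = 1.0333 V

1.0333


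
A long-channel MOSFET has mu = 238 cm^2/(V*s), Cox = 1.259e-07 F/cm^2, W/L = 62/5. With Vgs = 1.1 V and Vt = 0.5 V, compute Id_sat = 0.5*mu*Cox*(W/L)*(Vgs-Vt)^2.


Step 1: Overdrive voltage Vov = Vgs - Vt = 1.1 - 0.5 = 0.6 V
Step 2: W/L = 62/5 = 12.4
Step 3: Id = 0.5 * 238 * 1.259e-07 * 12.4 * 0.6^2
Step 4: Id = 6.69e-05 A

6.69e-05


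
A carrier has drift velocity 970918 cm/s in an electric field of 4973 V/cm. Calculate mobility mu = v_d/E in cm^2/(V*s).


Step 1: mu = v_d / E
Step 2: mu = 970918 / 4973
Step 3: mu = 195.24 cm^2/(V*s)

195.24


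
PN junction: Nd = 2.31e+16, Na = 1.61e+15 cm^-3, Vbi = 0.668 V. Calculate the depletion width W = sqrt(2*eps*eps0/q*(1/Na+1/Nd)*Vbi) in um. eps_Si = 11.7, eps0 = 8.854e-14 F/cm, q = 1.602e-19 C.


Step 1: 1/Na + 1/Nd = 1/1.61e+15 + 1/2.31e+16 = 6.64408e-16
Step 2: 2*eps*eps0/q = 2*11.7*8.854e-14/1.602e-19 = 1.293281e+07
Step 3: W^2 = 1.293281e+07 * 6.64408e-16 * 0.668 = 5.73990e-09
Step 4: W = sqrt(5.73990e-09) = 7.576e-05 cm = 0.7576 um

0.7576


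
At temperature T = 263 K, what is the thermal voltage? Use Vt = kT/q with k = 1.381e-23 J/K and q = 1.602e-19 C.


Step 1: kT = 1.381e-23 * 263 = 3.63203e-21 J
Step 2: Vt = kT/q = 3.63203e-21 / 1.602e-19
Step 3: Vt = 0.02267 V

0.02267


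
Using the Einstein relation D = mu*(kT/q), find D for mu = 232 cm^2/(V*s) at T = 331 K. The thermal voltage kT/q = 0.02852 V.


Step 1: D = mu * (kT/q)
Step 2: D = 232 * 0.02852
Step 3: D = 6.62 cm^2/s

6.62


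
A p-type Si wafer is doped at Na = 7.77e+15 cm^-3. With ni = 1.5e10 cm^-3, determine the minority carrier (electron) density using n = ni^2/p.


Step 1: Majority hole concentration p ≈ Na = 7.77e+15 cm^-3
Step 2: n = ni^2 / Na = (1.5e10)^2 / 7.77e+15
Step 3: n = 2.90e+04 cm^-3

2.90e+04


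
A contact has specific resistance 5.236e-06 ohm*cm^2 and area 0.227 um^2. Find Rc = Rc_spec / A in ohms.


Step 1: Convert area to cm^2: 0.227 um^2 = 2.2700e-09 cm^2
Step 2: Rc = Rc_spec / A = 5.236e-06 / 2.2700e-09
Step 3: Rc = 2.31e+03 ohms

2.31e+03


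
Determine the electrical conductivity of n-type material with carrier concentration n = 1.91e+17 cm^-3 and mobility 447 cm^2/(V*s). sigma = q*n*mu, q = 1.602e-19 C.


Step 1: sigma = q * n * mu
Step 2: sigma = 1.602e-19 * 1.91e+17 * 447
Step 3: sigma = 1.368e+01 S/cm

1.368e+01


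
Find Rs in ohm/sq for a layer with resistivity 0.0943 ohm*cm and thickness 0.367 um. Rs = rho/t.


Step 1: Convert thickness to cm: t = 0.367 um = 3.6700e-05 cm
Step 2: Rs = rho / t = 0.0943 / 3.6700e-05
Step 3: Rs = 2569.5 ohm/sq

2569.5


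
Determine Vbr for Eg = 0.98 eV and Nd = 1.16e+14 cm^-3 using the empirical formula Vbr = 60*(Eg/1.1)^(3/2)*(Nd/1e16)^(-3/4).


Step 1: Eg/1.1 = 0.98/1.1 = 0.890909
Step 2: (Eg/1.1)^1.5 = 0.890909^1.5 = 0.840911
Step 3: (Nd/1e16)^(-0.75) = (0.0116)^(-0.75) = 28.291535
Step 4: Vbr = 60 * 0.840911 * 28.291535 = 1427.4 V

1427.4


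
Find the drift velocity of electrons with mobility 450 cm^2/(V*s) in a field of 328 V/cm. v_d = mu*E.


Step 1: v_d = mu * E
Step 2: v_d = 450 * 328 = 147600
Step 3: v_d = 1.48e+05 cm/s

1.48e+05


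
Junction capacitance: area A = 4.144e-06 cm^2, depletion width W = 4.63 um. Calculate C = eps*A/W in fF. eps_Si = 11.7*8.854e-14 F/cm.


Step 1: eps_Si = 11.7 * 8.854e-14 = 1.035918e-12 F/cm
Step 2: W in cm = 4.63 * 1e-4 = 4.63e-04 cm
Step 3: C = 1.035918e-12 * 4.144e-06 / 4.63e-04 = 9.271802e-15 F
Step 4: C = 9.27 fF

9.27


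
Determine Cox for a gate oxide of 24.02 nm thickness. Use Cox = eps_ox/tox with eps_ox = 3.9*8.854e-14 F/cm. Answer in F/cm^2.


Step 1: eps_ox = 3.9 * 8.854e-14 = 3.45306e-13 F/cm
Step 2: tox in cm = 24.02 nm * 1e-7 = 2.4020e-06 cm
Step 3: Cox = 3.45306e-13 / 2.4020e-06 = 1.44e-07 F/cm^2

1.44e-07


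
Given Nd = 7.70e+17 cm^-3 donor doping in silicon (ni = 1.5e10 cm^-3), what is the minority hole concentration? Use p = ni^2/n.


Step 1: Since Nd >> ni, n ≈ Nd = 7.70e+17 cm^-3
Step 2: p = ni^2 / n = (1.5e10)^2 / 7.70e+17
Step 3: p = 2.25e20 / 7.70e+17 = 2.92e+02 cm^-3

2.92e+02


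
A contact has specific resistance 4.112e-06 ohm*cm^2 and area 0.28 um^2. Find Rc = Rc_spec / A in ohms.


Step 1: Convert area to cm^2: 0.28 um^2 = 2.8000e-09 cm^2
Step 2: Rc = Rc_spec / A = 4.112e-06 / 2.8000e-09
Step 3: Rc = 1.47e+03 ohms

1.47e+03


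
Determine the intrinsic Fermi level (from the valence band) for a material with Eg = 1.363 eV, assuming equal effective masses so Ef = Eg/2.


Step 1: For an intrinsic semiconductor, the Fermi level sits at midgap.
Step 2: Ef = Eg / 2 = 1.363 / 2 = 0.6815 eV

0.6815


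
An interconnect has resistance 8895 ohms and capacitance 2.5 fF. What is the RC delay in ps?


Step 1: tau = R * C
Step 2: tau = 8895 * 2.5 fF = 8895 * 2.5e-15 F
Step 3: tau = 2.22375e-11 s = 22.2375 ps

22.2375


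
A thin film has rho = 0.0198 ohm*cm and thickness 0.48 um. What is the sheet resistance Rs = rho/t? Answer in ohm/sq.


Step 1: Convert thickness to cm: t = 0.48 um = 4.8000e-05 cm
Step 2: Rs = rho / t = 0.0198 / 4.8000e-05
Step 3: Rs = 412.5 ohm/sq

412.5


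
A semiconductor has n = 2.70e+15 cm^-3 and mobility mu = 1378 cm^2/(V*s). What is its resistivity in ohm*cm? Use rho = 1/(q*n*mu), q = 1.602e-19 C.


Step 1: sigma = q * n * mu = 1.602e-19 * 2.70e+15 * 1378 = 5.96040e-01 S/cm
Step 2: rho = 1 / sigma = 1 / 5.96040e-01 = 1.678 ohm*cm

1.678


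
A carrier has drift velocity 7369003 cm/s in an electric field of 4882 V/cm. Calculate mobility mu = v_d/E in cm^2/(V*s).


Step 1: mu = v_d / E
Step 2: mu = 7369003 / 4882
Step 3: mu = 1509.42 cm^2/(V*s)

1509.42


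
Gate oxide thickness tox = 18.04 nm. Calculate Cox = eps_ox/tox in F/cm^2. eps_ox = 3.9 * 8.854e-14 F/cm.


Step 1: eps_ox = 3.9 * 8.854e-14 = 3.45306e-13 F/cm
Step 2: tox in cm = 18.04 nm * 1e-7 = 1.8040e-06 cm
Step 3: Cox = 3.45306e-13 / 1.8040e-06 = 1.91e-07 F/cm^2

1.91e-07


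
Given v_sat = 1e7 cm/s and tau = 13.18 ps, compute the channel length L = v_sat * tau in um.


Step 1: tau in seconds = 13.18 ps * 1e-12 = 1.3180e-11 s
Step 2: L = v_sat * tau = 1e7 * 1.3180e-11 = 1.3180e-04 cm
Step 3: L in um = 1.3180e-04 * 1e4 = 1.318 um

1.318


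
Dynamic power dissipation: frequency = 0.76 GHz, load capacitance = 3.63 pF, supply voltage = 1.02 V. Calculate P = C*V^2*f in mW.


Step 1: V^2 = 1.02^2 = 1.0404 V^2
Step 2: P = C*V^2*f = 3.63e-12 F * 1.0404 * 0.76e9 Hz
Step 3: P = 2.87025552e-03 W
Step 4: P = 2.87 mW

2.87


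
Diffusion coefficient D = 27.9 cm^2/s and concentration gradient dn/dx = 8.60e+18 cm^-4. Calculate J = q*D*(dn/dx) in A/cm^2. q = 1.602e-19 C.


Step 1: J = q * D * (dn/dx)
Step 2: J = 1.602e-19 * 27.9 * 8.60e+18
Step 3: J = 3.84e+01 A/cm^2

3.84e+01


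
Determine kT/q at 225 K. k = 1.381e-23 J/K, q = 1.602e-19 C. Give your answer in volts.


Step 1: kT = 1.381e-23 * 225 = 3.10725e-21 J
Step 2: Vt = kT/q = 3.10725e-21 / 1.602e-19
Step 3: Vt = 0.0194 V

0.0194


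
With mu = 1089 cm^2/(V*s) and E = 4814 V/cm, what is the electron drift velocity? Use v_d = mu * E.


Step 1: v_d = mu * E
Step 2: v_d = 1089 * 4814 = 5242446
Step 3: v_d = 5.24e+06 cm/s

5.24e+06


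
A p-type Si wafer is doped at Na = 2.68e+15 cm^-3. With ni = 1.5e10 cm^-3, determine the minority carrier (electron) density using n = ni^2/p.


Step 1: Majority hole concentration p ≈ Na = 2.68e+15 cm^-3
Step 2: n = ni^2 / Na = (1.5e10)^2 / 2.68e+15
Step 3: n = 8.40e+04 cm^-3

8.40e+04


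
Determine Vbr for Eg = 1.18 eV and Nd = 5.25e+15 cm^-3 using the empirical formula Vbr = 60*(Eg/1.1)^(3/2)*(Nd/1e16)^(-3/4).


Step 1: Eg/1.1 = 1.18/1.1 = 1.072727
Step 2: (Eg/1.1)^1.5 = 1.072727^1.5 = 1.111051
Step 3: (Nd/1e16)^(-0.75) = (0.525)^(-0.75) = 1.621364
Step 4: Vbr = 60 * 1.111051 * 1.621364 = 108.1 V

108.1


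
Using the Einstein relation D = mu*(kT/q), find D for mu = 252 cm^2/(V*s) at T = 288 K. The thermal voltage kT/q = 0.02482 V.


Step 1: D = mu * (kT/q)
Step 2: D = 252 * 0.02482
Step 3: D = 6.25 cm^2/s

6.25


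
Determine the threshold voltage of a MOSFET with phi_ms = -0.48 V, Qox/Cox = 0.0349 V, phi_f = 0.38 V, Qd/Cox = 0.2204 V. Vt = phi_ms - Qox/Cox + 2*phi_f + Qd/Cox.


Step 1: Vt = phi_ms - Qox/Cox + 2*phi_f + Qd/Cox
Step 2: Vt = -0.48 - 0.0349 + 2*0.38 + 0.2204
Step 3: Vt = -0.48 - 0.0349 + 0.76 + 0.2204
Step 4: Vt = 0.4655 V

0.4655


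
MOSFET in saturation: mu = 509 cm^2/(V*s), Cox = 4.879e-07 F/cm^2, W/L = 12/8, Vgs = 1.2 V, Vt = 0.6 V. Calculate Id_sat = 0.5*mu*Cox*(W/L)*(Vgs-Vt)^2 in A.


Step 1: Overdrive voltage Vov = Vgs - Vt = 1.2 - 0.6 = 0.6 V
Step 2: W/L = 12/8 = 1.5
Step 3: Id = 0.5 * 509 * 4.879e-07 * 1.5 * 0.6^2
Step 4: Id = 6.71e-05 A

6.71e-05


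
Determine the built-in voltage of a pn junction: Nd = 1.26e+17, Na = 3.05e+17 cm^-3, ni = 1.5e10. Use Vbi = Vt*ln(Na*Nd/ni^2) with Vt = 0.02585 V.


Step 1: Compute Na*Nd/ni^2 = 3.05e+17 * 1.26e+17 / (1.5e10)^2 = 1.7080e+14
Step 2: ln(1.7080e+14) = 32.7715
Step 3: Vbi = 0.02585 * 32.7715 = 0.847 V

0.847


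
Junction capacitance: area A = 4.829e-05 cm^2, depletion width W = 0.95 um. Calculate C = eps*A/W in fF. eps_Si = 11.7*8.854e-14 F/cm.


Step 1: eps_Si = 11.7 * 8.854e-14 = 1.035918e-12 F/cm
Step 2: W in cm = 0.95 * 1e-4 = 9.50e-05 cm
Step 3: C = 1.035918e-12 * 4.829e-05 / 9.50e-05 = 5.265735e-13 F
Step 4: C = 526.57 fF

526.57


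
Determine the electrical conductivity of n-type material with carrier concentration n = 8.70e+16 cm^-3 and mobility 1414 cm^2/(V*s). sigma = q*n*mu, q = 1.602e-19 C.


Step 1: sigma = q * n * mu
Step 2: sigma = 1.602e-19 * 8.70e+16 * 1414
Step 3: sigma = 1.971e+01 S/cm

1.971e+01


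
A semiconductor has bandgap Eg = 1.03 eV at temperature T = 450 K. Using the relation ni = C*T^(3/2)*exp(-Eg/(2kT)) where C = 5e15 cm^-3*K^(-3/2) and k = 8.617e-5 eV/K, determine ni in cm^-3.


Step 1: Compute kT = 8.617e-5 * 450 = 0.0387765 eV
Step 2: Exponent = -Eg/(2kT) = -1.03/(2*0.0387765) = -13.28124
Step 3: T^(3/2) = 450^1.5 = 9545.94
Step 4: ni = 5e15 * 9545.94 * exp(-13.28124) = 8.14e+13 cm^-3

8.14e+13


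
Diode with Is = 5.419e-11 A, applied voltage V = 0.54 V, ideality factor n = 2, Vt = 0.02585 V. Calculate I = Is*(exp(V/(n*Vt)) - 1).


Step 1: V/(n*Vt) = 0.54/(2*0.02585) = 10.4449
Step 2: exp(10.4449) = 3.4369e+04
Step 3: I = 5.419e-11 * (3.4369e+04 - 1) = 1.86e-06 A

1.86e-06


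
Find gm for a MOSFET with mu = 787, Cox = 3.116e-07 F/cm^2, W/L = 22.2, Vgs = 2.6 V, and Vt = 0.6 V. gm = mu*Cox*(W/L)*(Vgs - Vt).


Step 1: Vov = Vgs - Vt = 2.6 - 0.6 = 2.0 V
Step 2: gm = mu * Cox * (W/L) * Vov
Step 3: gm = 787 * 3.116e-07 * 22.2 * 2.0 = 1.09e-02 S

1.09e-02


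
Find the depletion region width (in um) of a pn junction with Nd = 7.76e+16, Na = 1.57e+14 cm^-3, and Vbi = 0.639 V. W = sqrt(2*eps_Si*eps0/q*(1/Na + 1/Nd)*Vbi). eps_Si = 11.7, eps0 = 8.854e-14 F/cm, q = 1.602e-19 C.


Step 1: 1/Na + 1/Nd = 1/1.57e+14 + 1/7.76e+16 = 6.38231e-15
Step 2: 2*eps*eps0/q = 2*11.7*8.854e-14/1.602e-19 = 1.293281e+07
Step 3: W^2 = 1.293281e+07 * 6.38231e-15 * 0.639 = 5.27438e-08
Step 4: W = sqrt(5.27438e-08) = 2.297e-04 cm = 2.297 um

2.297


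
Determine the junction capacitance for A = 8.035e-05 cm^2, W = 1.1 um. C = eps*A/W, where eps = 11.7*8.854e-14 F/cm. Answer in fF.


Step 1: eps_Si = 11.7 * 8.854e-14 = 1.035918e-12 F/cm
Step 2: W in cm = 1.1 * 1e-4 = 1.10e-04 cm
Step 3: C = 1.035918e-12 * 8.035e-05 / 1.10e-04 = 7.566910e-13 F
Step 4: C = 756.69 fF

756.69


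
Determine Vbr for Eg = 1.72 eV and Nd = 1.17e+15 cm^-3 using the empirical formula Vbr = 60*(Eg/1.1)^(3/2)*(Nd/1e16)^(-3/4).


Step 1: Eg/1.1 = 1.72/1.1 = 1.563636
Step 2: (Eg/1.1)^1.5 = 1.563636^1.5 = 1.955255
Step 3: (Nd/1e16)^(-0.75) = (0.117)^(-0.75) = 4.998741
Step 4: Vbr = 60 * 1.955255 * 4.998741 = 586.4 V

586.4


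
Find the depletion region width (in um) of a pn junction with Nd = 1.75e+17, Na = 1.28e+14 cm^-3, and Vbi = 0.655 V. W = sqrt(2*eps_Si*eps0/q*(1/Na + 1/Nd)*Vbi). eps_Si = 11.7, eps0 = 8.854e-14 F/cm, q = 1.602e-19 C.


Step 1: 1/Na + 1/Nd = 1/1.28e+14 + 1/1.75e+17 = 7.81821e-15
Step 2: 2*eps*eps0/q = 2*11.7*8.854e-14/1.602e-19 = 1.293281e+07
Step 3: W^2 = 1.293281e+07 * 7.81821e-15 * 0.655 = 6.62280e-08
Step 4: W = sqrt(6.62280e-08) = 2.573e-04 cm = 2.573 um

2.573


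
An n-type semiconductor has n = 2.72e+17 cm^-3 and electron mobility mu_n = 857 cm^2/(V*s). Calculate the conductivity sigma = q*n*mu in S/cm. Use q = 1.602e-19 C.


Step 1: sigma = q * n * mu
Step 2: sigma = 1.602e-19 * 2.72e+17 * 857
Step 3: sigma = 3.734e+01 S/cm

3.734e+01


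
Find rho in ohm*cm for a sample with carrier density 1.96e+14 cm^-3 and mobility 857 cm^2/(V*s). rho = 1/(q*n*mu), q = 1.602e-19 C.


Step 1: sigma = q * n * mu = 1.602e-19 * 1.96e+14 * 857 = 2.69091e-02 S/cm
Step 2: rho = 1 / sigma = 1 / 2.69091e-02 = 37.16 ohm*cm

37.16


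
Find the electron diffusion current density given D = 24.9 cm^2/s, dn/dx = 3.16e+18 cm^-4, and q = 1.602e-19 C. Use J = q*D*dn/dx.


Step 1: J = q * D * (dn/dx)
Step 2: J = 1.602e-19 * 24.9 * 3.16e+18
Step 3: J = 1.26e+01 A/cm^2

1.26e+01


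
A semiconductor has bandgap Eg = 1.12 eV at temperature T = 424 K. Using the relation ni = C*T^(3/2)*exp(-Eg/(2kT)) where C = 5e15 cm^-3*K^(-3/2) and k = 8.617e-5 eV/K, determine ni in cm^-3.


Step 1: Compute kT = 8.617e-5 * 424 = 0.03653608 eV
Step 2: Exponent = -Eg/(2kT) = -1.12/(2*0.03653608) = -15.32731
Step 3: T^(3/2) = 424^1.5 = 8730.69
Step 4: ni = 5e15 * 8730.69 * exp(-15.32731) = 9.63e+12 cm^-3

9.63e+12


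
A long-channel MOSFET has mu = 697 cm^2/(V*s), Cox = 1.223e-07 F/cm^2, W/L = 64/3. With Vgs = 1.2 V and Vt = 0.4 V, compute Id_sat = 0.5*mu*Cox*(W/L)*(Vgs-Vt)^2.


Step 1: Overdrive voltage Vov = Vgs - Vt = 1.2 - 0.4 = 0.8 V
Step 2: W/L = 64/3 = 21.3333
Step 3: Id = 0.5 * 697 * 1.223e-07 * 21.3333 * 0.8^2
Step 4: Id = 5.82e-04 A

5.82e-04


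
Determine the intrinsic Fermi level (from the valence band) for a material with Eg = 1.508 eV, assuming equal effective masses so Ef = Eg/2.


Step 1: For an intrinsic semiconductor, the Fermi level sits at midgap.
Step 2: Ef = Eg / 2 = 1.508 / 2 = 0.754 eV

0.754


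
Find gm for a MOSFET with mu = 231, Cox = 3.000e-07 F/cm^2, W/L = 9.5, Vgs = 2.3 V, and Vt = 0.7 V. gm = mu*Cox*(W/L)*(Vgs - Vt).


Step 1: Vov = Vgs - Vt = 2.3 - 0.7 = 1.6 V
Step 2: gm = mu * Cox * (W/L) * Vov
Step 3: gm = 231 * 3.000e-07 * 9.5 * 1.6 = 1.05e-03 S

1.05e-03
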